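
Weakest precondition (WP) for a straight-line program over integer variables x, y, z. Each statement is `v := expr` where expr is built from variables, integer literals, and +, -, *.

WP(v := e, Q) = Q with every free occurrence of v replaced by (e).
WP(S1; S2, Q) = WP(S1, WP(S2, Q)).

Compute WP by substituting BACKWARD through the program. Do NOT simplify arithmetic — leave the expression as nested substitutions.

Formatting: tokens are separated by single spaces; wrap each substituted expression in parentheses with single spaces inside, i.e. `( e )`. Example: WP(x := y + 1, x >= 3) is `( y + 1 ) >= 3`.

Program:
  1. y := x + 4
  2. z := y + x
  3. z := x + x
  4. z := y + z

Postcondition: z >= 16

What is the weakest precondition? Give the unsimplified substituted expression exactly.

post: z >= 16
stmt 4: z := y + z  -- replace 1 occurrence(s) of z with (y + z)
  => ( y + z ) >= 16
stmt 3: z := x + x  -- replace 1 occurrence(s) of z with (x + x)
  => ( y + ( x + x ) ) >= 16
stmt 2: z := y + x  -- replace 0 occurrence(s) of z with (y + x)
  => ( y + ( x + x ) ) >= 16
stmt 1: y := x + 4  -- replace 1 occurrence(s) of y with (x + 4)
  => ( ( x + 4 ) + ( x + x ) ) >= 16

Answer: ( ( x + 4 ) + ( x + x ) ) >= 16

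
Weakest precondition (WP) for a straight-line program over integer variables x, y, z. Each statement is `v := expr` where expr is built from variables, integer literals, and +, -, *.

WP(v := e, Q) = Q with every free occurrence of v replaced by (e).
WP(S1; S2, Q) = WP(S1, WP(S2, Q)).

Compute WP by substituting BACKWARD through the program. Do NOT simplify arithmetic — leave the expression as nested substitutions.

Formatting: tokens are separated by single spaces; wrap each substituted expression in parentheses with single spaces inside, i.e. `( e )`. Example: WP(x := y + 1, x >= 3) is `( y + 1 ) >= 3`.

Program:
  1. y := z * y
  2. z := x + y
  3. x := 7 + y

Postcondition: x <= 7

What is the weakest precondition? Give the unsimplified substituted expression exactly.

post: x <= 7
stmt 3: x := 7 + y  -- replace 1 occurrence(s) of x with (7 + y)
  => ( 7 + y ) <= 7
stmt 2: z := x + y  -- replace 0 occurrence(s) of z with (x + y)
  => ( 7 + y ) <= 7
stmt 1: y := z * y  -- replace 1 occurrence(s) of y with (z * y)
  => ( 7 + ( z * y ) ) <= 7

Answer: ( 7 + ( z * y ) ) <= 7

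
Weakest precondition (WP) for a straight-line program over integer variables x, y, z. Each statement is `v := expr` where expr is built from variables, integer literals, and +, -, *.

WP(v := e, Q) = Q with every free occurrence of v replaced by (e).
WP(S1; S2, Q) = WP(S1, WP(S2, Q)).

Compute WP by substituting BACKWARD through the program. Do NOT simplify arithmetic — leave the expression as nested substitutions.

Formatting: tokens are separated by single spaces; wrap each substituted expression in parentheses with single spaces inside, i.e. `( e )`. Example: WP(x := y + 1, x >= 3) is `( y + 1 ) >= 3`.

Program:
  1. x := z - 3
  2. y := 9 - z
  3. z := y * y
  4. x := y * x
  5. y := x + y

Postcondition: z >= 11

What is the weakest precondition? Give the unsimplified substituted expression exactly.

Answer: ( ( 9 - z ) * ( 9 - z ) ) >= 11

Derivation:
post: z >= 11
stmt 5: y := x + y  -- replace 0 occurrence(s) of y with (x + y)
  => z >= 11
stmt 4: x := y * x  -- replace 0 occurrence(s) of x with (y * x)
  => z >= 11
stmt 3: z := y * y  -- replace 1 occurrence(s) of z with (y * y)
  => ( y * y ) >= 11
stmt 2: y := 9 - z  -- replace 2 occurrence(s) of y with (9 - z)
  => ( ( 9 - z ) * ( 9 - z ) ) >= 11
stmt 1: x := z - 3  -- replace 0 occurrence(s) of x with (z - 3)
  => ( ( 9 - z ) * ( 9 - z ) ) >= 11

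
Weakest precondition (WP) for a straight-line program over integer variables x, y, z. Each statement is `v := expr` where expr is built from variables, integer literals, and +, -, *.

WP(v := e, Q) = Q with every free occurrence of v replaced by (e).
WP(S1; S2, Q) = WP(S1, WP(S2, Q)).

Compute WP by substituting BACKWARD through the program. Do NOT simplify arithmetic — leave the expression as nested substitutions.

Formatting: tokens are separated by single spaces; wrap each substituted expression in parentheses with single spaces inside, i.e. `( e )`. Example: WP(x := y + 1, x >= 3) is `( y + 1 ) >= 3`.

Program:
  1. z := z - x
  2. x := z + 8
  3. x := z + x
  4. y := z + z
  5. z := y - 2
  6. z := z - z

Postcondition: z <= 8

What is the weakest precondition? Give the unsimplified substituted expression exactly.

Answer: ( ( ( ( z - x ) + ( z - x ) ) - 2 ) - ( ( ( z - x ) + ( z - x ) ) - 2 ) ) <= 8

Derivation:
post: z <= 8
stmt 6: z := z - z  -- replace 1 occurrence(s) of z with (z - z)
  => ( z - z ) <= 8
stmt 5: z := y - 2  -- replace 2 occurrence(s) of z with (y - 2)
  => ( ( y - 2 ) - ( y - 2 ) ) <= 8
stmt 4: y := z + z  -- replace 2 occurrence(s) of y with (z + z)
  => ( ( ( z + z ) - 2 ) - ( ( z + z ) - 2 ) ) <= 8
stmt 3: x := z + x  -- replace 0 occurrence(s) of x with (z + x)
  => ( ( ( z + z ) - 2 ) - ( ( z + z ) - 2 ) ) <= 8
stmt 2: x := z + 8  -- replace 0 occurrence(s) of x with (z + 8)
  => ( ( ( z + z ) - 2 ) - ( ( z + z ) - 2 ) ) <= 8
stmt 1: z := z - x  -- replace 4 occurrence(s) of z with (z - x)
  => ( ( ( ( z - x ) + ( z - x ) ) - 2 ) - ( ( ( z - x ) + ( z - x ) ) - 2 ) ) <= 8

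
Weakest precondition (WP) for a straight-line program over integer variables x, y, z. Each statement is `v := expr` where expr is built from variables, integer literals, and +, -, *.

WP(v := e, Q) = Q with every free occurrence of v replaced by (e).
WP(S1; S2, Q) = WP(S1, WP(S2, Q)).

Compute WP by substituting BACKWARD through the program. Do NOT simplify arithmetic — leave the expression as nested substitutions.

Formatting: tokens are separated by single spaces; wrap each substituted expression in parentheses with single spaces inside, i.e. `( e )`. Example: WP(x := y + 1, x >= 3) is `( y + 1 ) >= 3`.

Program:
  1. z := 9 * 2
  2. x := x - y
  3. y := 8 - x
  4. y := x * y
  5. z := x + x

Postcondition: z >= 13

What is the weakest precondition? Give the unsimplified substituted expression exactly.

post: z >= 13
stmt 5: z := x + x  -- replace 1 occurrence(s) of z with (x + x)
  => ( x + x ) >= 13
stmt 4: y := x * y  -- replace 0 occurrence(s) of y with (x * y)
  => ( x + x ) >= 13
stmt 3: y := 8 - x  -- replace 0 occurrence(s) of y with (8 - x)
  => ( x + x ) >= 13
stmt 2: x := x - y  -- replace 2 occurrence(s) of x with (x - y)
  => ( ( x - y ) + ( x - y ) ) >= 13
stmt 1: z := 9 * 2  -- replace 0 occurrence(s) of z with (9 * 2)
  => ( ( x - y ) + ( x - y ) ) >= 13

Answer: ( ( x - y ) + ( x - y ) ) >= 13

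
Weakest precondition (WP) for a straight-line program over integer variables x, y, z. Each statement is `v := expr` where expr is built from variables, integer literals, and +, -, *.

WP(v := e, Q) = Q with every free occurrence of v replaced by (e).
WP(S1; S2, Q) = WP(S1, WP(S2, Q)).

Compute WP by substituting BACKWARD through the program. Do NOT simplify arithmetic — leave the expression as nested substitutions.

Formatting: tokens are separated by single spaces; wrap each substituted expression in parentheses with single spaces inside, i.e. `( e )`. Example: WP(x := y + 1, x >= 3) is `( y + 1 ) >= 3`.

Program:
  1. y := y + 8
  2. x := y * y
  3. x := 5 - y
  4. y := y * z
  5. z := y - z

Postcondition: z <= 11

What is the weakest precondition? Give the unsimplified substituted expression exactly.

post: z <= 11
stmt 5: z := y - z  -- replace 1 occurrence(s) of z with (y - z)
  => ( y - z ) <= 11
stmt 4: y := y * z  -- replace 1 occurrence(s) of y with (y * z)
  => ( ( y * z ) - z ) <= 11
stmt 3: x := 5 - y  -- replace 0 occurrence(s) of x with (5 - y)
  => ( ( y * z ) - z ) <= 11
stmt 2: x := y * y  -- replace 0 occurrence(s) of x with (y * y)
  => ( ( y * z ) - z ) <= 11
stmt 1: y := y + 8  -- replace 1 occurrence(s) of y with (y + 8)
  => ( ( ( y + 8 ) * z ) - z ) <= 11

Answer: ( ( ( y + 8 ) * z ) - z ) <= 11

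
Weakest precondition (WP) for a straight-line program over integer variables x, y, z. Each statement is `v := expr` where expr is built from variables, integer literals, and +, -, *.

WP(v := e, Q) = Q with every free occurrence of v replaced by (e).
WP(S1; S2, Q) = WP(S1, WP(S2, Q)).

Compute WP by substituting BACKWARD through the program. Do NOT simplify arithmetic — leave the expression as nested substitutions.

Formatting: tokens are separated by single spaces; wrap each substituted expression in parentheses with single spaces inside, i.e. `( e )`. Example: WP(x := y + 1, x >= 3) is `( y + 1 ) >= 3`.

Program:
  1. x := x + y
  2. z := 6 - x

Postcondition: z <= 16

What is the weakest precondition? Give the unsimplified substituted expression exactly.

post: z <= 16
stmt 2: z := 6 - x  -- replace 1 occurrence(s) of z with (6 - x)
  => ( 6 - x ) <= 16
stmt 1: x := x + y  -- replace 1 occurrence(s) of x with (x + y)
  => ( 6 - ( x + y ) ) <= 16

Answer: ( 6 - ( x + y ) ) <= 16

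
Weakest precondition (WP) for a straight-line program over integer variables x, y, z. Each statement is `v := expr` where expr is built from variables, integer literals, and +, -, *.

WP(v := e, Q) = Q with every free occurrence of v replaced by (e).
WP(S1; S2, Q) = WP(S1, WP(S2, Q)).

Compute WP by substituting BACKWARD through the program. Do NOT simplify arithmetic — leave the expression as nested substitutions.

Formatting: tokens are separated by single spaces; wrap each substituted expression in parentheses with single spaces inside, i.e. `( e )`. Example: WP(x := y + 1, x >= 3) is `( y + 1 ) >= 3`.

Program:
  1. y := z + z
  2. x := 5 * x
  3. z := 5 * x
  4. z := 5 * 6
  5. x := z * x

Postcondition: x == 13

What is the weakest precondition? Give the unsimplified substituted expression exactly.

post: x == 13
stmt 5: x := z * x  -- replace 1 occurrence(s) of x with (z * x)
  => ( z * x ) == 13
stmt 4: z := 5 * 6  -- replace 1 occurrence(s) of z with (5 * 6)
  => ( ( 5 * 6 ) * x ) == 13
stmt 3: z := 5 * x  -- replace 0 occurrence(s) of z with (5 * x)
  => ( ( 5 * 6 ) * x ) == 13
stmt 2: x := 5 * x  -- replace 1 occurrence(s) of x with (5 * x)
  => ( ( 5 * 6 ) * ( 5 * x ) ) == 13
stmt 1: y := z + z  -- replace 0 occurrence(s) of y with (z + z)
  => ( ( 5 * 6 ) * ( 5 * x ) ) == 13

Answer: ( ( 5 * 6 ) * ( 5 * x ) ) == 13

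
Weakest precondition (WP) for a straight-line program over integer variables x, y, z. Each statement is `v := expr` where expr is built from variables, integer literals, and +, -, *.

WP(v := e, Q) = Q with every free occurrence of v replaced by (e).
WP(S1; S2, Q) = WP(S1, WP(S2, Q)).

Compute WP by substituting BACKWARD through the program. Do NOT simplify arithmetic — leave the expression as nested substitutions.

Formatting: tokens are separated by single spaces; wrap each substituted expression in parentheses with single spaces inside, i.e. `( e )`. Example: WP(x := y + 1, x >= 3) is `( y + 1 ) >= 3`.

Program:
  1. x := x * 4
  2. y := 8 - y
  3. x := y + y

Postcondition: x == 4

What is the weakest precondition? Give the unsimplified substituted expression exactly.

post: x == 4
stmt 3: x := y + y  -- replace 1 occurrence(s) of x with (y + y)
  => ( y + y ) == 4
stmt 2: y := 8 - y  -- replace 2 occurrence(s) of y with (8 - y)
  => ( ( 8 - y ) + ( 8 - y ) ) == 4
stmt 1: x := x * 4  -- replace 0 occurrence(s) of x with (x * 4)
  => ( ( 8 - y ) + ( 8 - y ) ) == 4

Answer: ( ( 8 - y ) + ( 8 - y ) ) == 4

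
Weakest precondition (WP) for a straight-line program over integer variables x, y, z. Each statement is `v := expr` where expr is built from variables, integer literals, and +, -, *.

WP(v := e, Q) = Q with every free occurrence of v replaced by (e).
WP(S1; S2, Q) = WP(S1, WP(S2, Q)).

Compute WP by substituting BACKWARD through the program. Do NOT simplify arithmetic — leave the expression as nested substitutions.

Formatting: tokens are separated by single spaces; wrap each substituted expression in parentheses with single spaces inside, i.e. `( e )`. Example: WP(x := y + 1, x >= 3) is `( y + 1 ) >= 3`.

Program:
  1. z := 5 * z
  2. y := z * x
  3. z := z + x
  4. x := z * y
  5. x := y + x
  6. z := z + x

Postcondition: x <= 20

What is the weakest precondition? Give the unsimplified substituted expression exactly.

post: x <= 20
stmt 6: z := z + x  -- replace 0 occurrence(s) of z with (z + x)
  => x <= 20
stmt 5: x := y + x  -- replace 1 occurrence(s) of x with (y + x)
  => ( y + x ) <= 20
stmt 4: x := z * y  -- replace 1 occurrence(s) of x with (z * y)
  => ( y + ( z * y ) ) <= 20
stmt 3: z := z + x  -- replace 1 occurrence(s) of z with (z + x)
  => ( y + ( ( z + x ) * y ) ) <= 20
stmt 2: y := z * x  -- replace 2 occurrence(s) of y with (z * x)
  => ( ( z * x ) + ( ( z + x ) * ( z * x ) ) ) <= 20
stmt 1: z := 5 * z  -- replace 3 occurrence(s) of z with (5 * z)
  => ( ( ( 5 * z ) * x ) + ( ( ( 5 * z ) + x ) * ( ( 5 * z ) * x ) ) ) <= 20

Answer: ( ( ( 5 * z ) * x ) + ( ( ( 5 * z ) + x ) * ( ( 5 * z ) * x ) ) ) <= 20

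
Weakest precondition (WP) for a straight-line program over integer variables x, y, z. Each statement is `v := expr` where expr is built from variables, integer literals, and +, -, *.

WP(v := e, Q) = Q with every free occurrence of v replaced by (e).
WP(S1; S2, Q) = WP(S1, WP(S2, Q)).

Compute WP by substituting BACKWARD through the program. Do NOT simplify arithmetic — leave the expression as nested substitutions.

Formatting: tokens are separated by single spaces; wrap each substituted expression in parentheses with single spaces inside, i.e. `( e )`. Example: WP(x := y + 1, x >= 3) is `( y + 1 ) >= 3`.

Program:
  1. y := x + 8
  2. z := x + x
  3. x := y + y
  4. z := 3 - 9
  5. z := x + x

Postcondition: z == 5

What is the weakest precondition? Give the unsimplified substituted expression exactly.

post: z == 5
stmt 5: z := x + x  -- replace 1 occurrence(s) of z with (x + x)
  => ( x + x ) == 5
stmt 4: z := 3 - 9  -- replace 0 occurrence(s) of z with (3 - 9)
  => ( x + x ) == 5
stmt 3: x := y + y  -- replace 2 occurrence(s) of x with (y + y)
  => ( ( y + y ) + ( y + y ) ) == 5
stmt 2: z := x + x  -- replace 0 occurrence(s) of z with (x + x)
  => ( ( y + y ) + ( y + y ) ) == 5
stmt 1: y := x + 8  -- replace 4 occurrence(s) of y with (x + 8)
  => ( ( ( x + 8 ) + ( x + 8 ) ) + ( ( x + 8 ) + ( x + 8 ) ) ) == 5

Answer: ( ( ( x + 8 ) + ( x + 8 ) ) + ( ( x + 8 ) + ( x + 8 ) ) ) == 5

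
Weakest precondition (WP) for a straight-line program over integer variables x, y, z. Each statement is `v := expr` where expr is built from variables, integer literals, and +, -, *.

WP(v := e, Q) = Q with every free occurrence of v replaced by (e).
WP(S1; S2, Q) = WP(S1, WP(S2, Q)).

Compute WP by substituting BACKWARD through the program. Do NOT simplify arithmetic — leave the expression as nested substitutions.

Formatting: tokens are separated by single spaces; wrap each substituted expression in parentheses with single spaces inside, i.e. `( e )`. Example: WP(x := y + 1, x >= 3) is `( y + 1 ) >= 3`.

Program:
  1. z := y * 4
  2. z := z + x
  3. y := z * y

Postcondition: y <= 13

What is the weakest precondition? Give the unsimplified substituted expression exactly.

Answer: ( ( ( y * 4 ) + x ) * y ) <= 13

Derivation:
post: y <= 13
stmt 3: y := z * y  -- replace 1 occurrence(s) of y with (z * y)
  => ( z * y ) <= 13
stmt 2: z := z + x  -- replace 1 occurrence(s) of z with (z + x)
  => ( ( z + x ) * y ) <= 13
stmt 1: z := y * 4  -- replace 1 occurrence(s) of z with (y * 4)
  => ( ( ( y * 4 ) + x ) * y ) <= 13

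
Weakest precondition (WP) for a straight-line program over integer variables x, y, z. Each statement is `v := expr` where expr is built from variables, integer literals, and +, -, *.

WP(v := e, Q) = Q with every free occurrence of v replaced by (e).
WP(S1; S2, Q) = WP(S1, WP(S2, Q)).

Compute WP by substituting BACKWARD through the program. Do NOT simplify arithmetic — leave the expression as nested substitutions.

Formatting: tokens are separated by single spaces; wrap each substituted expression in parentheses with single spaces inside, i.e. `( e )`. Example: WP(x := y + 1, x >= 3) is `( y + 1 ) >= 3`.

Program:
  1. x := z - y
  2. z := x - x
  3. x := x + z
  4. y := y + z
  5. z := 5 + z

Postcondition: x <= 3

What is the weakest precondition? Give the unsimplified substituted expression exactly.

Answer: ( ( z - y ) + ( ( z - y ) - ( z - y ) ) ) <= 3

Derivation:
post: x <= 3
stmt 5: z := 5 + z  -- replace 0 occurrence(s) of z with (5 + z)
  => x <= 3
stmt 4: y := y + z  -- replace 0 occurrence(s) of y with (y + z)
  => x <= 3
stmt 3: x := x + z  -- replace 1 occurrence(s) of x with (x + z)
  => ( x + z ) <= 3
stmt 2: z := x - x  -- replace 1 occurrence(s) of z with (x - x)
  => ( x + ( x - x ) ) <= 3
stmt 1: x := z - y  -- replace 3 occurrence(s) of x with (z - y)
  => ( ( z - y ) + ( ( z - y ) - ( z - y ) ) ) <= 3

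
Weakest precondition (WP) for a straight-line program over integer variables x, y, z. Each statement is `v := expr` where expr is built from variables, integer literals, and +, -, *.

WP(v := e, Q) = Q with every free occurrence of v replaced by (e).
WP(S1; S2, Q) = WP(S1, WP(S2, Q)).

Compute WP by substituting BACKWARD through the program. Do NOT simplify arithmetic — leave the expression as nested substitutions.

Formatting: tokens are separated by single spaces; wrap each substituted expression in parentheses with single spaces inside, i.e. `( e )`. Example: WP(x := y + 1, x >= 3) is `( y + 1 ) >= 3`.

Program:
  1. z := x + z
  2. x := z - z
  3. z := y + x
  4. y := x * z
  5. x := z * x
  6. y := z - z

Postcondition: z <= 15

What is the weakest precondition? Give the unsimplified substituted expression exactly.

post: z <= 15
stmt 6: y := z - z  -- replace 0 occurrence(s) of y with (z - z)
  => z <= 15
stmt 5: x := z * x  -- replace 0 occurrence(s) of x with (z * x)
  => z <= 15
stmt 4: y := x * z  -- replace 0 occurrence(s) of y with (x * z)
  => z <= 15
stmt 3: z := y + x  -- replace 1 occurrence(s) of z with (y + x)
  => ( y + x ) <= 15
stmt 2: x := z - z  -- replace 1 occurrence(s) of x with (z - z)
  => ( y + ( z - z ) ) <= 15
stmt 1: z := x + z  -- replace 2 occurrence(s) of z with (x + z)
  => ( y + ( ( x + z ) - ( x + z ) ) ) <= 15

Answer: ( y + ( ( x + z ) - ( x + z ) ) ) <= 15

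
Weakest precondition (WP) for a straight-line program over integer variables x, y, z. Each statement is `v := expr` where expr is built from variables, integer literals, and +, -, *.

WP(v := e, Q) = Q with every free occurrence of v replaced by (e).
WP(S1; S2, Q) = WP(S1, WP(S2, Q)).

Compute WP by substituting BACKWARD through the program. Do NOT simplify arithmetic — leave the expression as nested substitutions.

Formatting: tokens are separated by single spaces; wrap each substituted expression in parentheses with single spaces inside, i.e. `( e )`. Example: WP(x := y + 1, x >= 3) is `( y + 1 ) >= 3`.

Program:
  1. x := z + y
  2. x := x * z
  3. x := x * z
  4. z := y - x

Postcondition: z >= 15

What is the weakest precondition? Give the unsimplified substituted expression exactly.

post: z >= 15
stmt 4: z := y - x  -- replace 1 occurrence(s) of z with (y - x)
  => ( y - x ) >= 15
stmt 3: x := x * z  -- replace 1 occurrence(s) of x with (x * z)
  => ( y - ( x * z ) ) >= 15
stmt 2: x := x * z  -- replace 1 occurrence(s) of x with (x * z)
  => ( y - ( ( x * z ) * z ) ) >= 15
stmt 1: x := z + y  -- replace 1 occurrence(s) of x with (z + y)
  => ( y - ( ( ( z + y ) * z ) * z ) ) >= 15

Answer: ( y - ( ( ( z + y ) * z ) * z ) ) >= 15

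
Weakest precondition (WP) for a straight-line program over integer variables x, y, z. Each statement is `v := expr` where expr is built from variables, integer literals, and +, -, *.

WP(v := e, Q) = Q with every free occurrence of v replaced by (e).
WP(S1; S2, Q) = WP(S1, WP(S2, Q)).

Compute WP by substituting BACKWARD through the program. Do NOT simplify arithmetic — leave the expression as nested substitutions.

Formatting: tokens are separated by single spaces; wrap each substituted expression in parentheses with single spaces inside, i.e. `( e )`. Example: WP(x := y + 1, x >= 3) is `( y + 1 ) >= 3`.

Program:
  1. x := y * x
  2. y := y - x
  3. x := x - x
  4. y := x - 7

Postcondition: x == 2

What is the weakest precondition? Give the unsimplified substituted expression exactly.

Answer: ( ( y * x ) - ( y * x ) ) == 2

Derivation:
post: x == 2
stmt 4: y := x - 7  -- replace 0 occurrence(s) of y with (x - 7)
  => x == 2
stmt 3: x := x - x  -- replace 1 occurrence(s) of x with (x - x)
  => ( x - x ) == 2
stmt 2: y := y - x  -- replace 0 occurrence(s) of y with (y - x)
  => ( x - x ) == 2
stmt 1: x := y * x  -- replace 2 occurrence(s) of x with (y * x)
  => ( ( y * x ) - ( y * x ) ) == 2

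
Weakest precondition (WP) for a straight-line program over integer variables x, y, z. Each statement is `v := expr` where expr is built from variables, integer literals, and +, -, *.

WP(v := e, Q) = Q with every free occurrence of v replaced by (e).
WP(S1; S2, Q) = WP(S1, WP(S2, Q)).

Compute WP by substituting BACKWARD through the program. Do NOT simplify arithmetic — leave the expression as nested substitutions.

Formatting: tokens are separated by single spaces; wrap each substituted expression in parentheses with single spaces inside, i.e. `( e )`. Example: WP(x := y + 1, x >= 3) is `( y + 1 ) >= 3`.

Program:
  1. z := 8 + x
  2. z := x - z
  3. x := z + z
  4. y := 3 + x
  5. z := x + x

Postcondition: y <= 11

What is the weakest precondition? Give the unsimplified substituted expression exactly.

post: y <= 11
stmt 5: z := x + x  -- replace 0 occurrence(s) of z with (x + x)
  => y <= 11
stmt 4: y := 3 + x  -- replace 1 occurrence(s) of y with (3 + x)
  => ( 3 + x ) <= 11
stmt 3: x := z + z  -- replace 1 occurrence(s) of x with (z + z)
  => ( 3 + ( z + z ) ) <= 11
stmt 2: z := x - z  -- replace 2 occurrence(s) of z with (x - z)
  => ( 3 + ( ( x - z ) + ( x - z ) ) ) <= 11
stmt 1: z := 8 + x  -- replace 2 occurrence(s) of z with (8 + x)
  => ( 3 + ( ( x - ( 8 + x ) ) + ( x - ( 8 + x ) ) ) ) <= 11

Answer: ( 3 + ( ( x - ( 8 + x ) ) + ( x - ( 8 + x ) ) ) ) <= 11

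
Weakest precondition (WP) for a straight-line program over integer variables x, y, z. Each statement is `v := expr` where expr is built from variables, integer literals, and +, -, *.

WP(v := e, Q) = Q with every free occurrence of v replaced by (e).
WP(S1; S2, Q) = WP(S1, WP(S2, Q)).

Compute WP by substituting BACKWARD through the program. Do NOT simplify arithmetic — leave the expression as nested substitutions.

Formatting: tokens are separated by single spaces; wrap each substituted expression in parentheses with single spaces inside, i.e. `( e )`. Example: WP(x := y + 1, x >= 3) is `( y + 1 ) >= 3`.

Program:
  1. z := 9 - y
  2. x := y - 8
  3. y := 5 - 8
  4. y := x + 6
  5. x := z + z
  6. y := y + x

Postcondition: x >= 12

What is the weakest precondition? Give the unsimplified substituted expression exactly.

post: x >= 12
stmt 6: y := y + x  -- replace 0 occurrence(s) of y with (y + x)
  => x >= 12
stmt 5: x := z + z  -- replace 1 occurrence(s) of x with (z + z)
  => ( z + z ) >= 12
stmt 4: y := x + 6  -- replace 0 occurrence(s) of y with (x + 6)
  => ( z + z ) >= 12
stmt 3: y := 5 - 8  -- replace 0 occurrence(s) of y with (5 - 8)
  => ( z + z ) >= 12
stmt 2: x := y - 8  -- replace 0 occurrence(s) of x with (y - 8)
  => ( z + z ) >= 12
stmt 1: z := 9 - y  -- replace 2 occurrence(s) of z with (9 - y)
  => ( ( 9 - y ) + ( 9 - y ) ) >= 12

Answer: ( ( 9 - y ) + ( 9 - y ) ) >= 12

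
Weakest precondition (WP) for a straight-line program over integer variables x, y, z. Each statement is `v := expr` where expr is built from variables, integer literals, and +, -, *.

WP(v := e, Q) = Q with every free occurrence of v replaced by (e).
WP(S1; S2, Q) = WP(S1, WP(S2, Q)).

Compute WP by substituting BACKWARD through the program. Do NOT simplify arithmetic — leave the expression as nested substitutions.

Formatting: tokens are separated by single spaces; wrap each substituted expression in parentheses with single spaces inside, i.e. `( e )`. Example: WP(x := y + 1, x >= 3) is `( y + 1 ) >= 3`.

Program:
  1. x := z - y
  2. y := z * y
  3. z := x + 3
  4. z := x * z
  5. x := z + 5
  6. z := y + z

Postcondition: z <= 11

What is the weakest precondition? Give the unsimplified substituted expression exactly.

post: z <= 11
stmt 6: z := y + z  -- replace 1 occurrence(s) of z with (y + z)
  => ( y + z ) <= 11
stmt 5: x := z + 5  -- replace 0 occurrence(s) of x with (z + 5)
  => ( y + z ) <= 11
stmt 4: z := x * z  -- replace 1 occurrence(s) of z with (x * z)
  => ( y + ( x * z ) ) <= 11
stmt 3: z := x + 3  -- replace 1 occurrence(s) of z with (x + 3)
  => ( y + ( x * ( x + 3 ) ) ) <= 11
stmt 2: y := z * y  -- replace 1 occurrence(s) of y with (z * y)
  => ( ( z * y ) + ( x * ( x + 3 ) ) ) <= 11
stmt 1: x := z - y  -- replace 2 occurrence(s) of x with (z - y)
  => ( ( z * y ) + ( ( z - y ) * ( ( z - y ) + 3 ) ) ) <= 11

Answer: ( ( z * y ) + ( ( z - y ) * ( ( z - y ) + 3 ) ) ) <= 11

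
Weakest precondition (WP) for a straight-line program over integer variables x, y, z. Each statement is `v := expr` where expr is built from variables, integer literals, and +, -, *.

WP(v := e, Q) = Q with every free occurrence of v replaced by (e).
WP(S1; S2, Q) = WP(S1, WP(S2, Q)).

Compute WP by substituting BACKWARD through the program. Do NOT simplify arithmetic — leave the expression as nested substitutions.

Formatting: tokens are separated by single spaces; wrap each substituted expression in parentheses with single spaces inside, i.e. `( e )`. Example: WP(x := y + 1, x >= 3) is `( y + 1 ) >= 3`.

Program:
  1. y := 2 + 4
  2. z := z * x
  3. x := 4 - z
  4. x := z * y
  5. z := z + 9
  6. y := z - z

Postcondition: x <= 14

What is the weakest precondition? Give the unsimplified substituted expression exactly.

post: x <= 14
stmt 6: y := z - z  -- replace 0 occurrence(s) of y with (z - z)
  => x <= 14
stmt 5: z := z + 9  -- replace 0 occurrence(s) of z with (z + 9)
  => x <= 14
stmt 4: x := z * y  -- replace 1 occurrence(s) of x with (z * y)
  => ( z * y ) <= 14
stmt 3: x := 4 - z  -- replace 0 occurrence(s) of x with (4 - z)
  => ( z * y ) <= 14
stmt 2: z := z * x  -- replace 1 occurrence(s) of z with (z * x)
  => ( ( z * x ) * y ) <= 14
stmt 1: y := 2 + 4  -- replace 1 occurrence(s) of y with (2 + 4)
  => ( ( z * x ) * ( 2 + 4 ) ) <= 14

Answer: ( ( z * x ) * ( 2 + 4 ) ) <= 14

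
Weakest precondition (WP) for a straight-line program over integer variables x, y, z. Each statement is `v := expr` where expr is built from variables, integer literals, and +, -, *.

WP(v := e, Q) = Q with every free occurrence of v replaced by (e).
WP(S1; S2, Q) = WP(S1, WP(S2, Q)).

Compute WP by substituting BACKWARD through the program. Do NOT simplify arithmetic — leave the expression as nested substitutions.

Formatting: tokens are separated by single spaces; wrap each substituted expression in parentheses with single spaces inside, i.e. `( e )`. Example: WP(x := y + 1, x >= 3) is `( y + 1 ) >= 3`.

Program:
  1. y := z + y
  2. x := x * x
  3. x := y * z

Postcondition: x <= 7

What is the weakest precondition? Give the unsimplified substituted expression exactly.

Answer: ( ( z + y ) * z ) <= 7

Derivation:
post: x <= 7
stmt 3: x := y * z  -- replace 1 occurrence(s) of x with (y * z)
  => ( y * z ) <= 7
stmt 2: x := x * x  -- replace 0 occurrence(s) of x with (x * x)
  => ( y * z ) <= 7
stmt 1: y := z + y  -- replace 1 occurrence(s) of y with (z + y)
  => ( ( z + y ) * z ) <= 7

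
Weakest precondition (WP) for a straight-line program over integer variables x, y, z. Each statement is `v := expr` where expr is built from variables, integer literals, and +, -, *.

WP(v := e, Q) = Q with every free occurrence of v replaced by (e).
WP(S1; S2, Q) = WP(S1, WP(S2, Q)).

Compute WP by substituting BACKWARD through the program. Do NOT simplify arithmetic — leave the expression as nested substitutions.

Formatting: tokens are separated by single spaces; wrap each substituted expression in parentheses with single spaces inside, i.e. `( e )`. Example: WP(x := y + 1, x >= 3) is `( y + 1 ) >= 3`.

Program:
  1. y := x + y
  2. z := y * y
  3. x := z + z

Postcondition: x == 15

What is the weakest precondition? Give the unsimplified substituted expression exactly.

Answer: ( ( ( x + y ) * ( x + y ) ) + ( ( x + y ) * ( x + y ) ) ) == 15

Derivation:
post: x == 15
stmt 3: x := z + z  -- replace 1 occurrence(s) of x with (z + z)
  => ( z + z ) == 15
stmt 2: z := y * y  -- replace 2 occurrence(s) of z with (y * y)
  => ( ( y * y ) + ( y * y ) ) == 15
stmt 1: y := x + y  -- replace 4 occurrence(s) of y with (x + y)
  => ( ( ( x + y ) * ( x + y ) ) + ( ( x + y ) * ( x + y ) ) ) == 15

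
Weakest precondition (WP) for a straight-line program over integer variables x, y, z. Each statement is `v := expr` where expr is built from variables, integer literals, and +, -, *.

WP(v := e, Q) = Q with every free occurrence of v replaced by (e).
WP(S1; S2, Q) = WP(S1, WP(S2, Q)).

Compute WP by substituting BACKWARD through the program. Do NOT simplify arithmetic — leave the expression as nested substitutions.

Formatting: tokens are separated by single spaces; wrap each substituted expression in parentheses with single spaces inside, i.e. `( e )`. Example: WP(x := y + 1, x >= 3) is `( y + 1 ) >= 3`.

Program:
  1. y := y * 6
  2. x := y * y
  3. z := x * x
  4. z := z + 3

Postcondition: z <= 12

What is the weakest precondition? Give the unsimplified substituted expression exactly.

post: z <= 12
stmt 4: z := z + 3  -- replace 1 occurrence(s) of z with (z + 3)
  => ( z + 3 ) <= 12
stmt 3: z := x * x  -- replace 1 occurrence(s) of z with (x * x)
  => ( ( x * x ) + 3 ) <= 12
stmt 2: x := y * y  -- replace 2 occurrence(s) of x with (y * y)
  => ( ( ( y * y ) * ( y * y ) ) + 3 ) <= 12
stmt 1: y := y * 6  -- replace 4 occurrence(s) of y with (y * 6)
  => ( ( ( ( y * 6 ) * ( y * 6 ) ) * ( ( y * 6 ) * ( y * 6 ) ) ) + 3 ) <= 12

Answer: ( ( ( ( y * 6 ) * ( y * 6 ) ) * ( ( y * 6 ) * ( y * 6 ) ) ) + 3 ) <= 12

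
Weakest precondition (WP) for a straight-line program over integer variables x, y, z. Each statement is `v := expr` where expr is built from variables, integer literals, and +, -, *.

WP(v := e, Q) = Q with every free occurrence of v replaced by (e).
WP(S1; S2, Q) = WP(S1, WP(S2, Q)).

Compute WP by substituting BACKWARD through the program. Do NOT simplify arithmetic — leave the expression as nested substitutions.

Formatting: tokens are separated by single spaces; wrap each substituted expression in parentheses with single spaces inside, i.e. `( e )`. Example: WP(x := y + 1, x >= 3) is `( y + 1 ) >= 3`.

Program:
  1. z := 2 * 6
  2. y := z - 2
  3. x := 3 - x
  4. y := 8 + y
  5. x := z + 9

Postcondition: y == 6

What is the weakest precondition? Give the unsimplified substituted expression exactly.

Answer: ( 8 + ( ( 2 * 6 ) - 2 ) ) == 6

Derivation:
post: y == 6
stmt 5: x := z + 9  -- replace 0 occurrence(s) of x with (z + 9)
  => y == 6
stmt 4: y := 8 + y  -- replace 1 occurrence(s) of y with (8 + y)
  => ( 8 + y ) == 6
stmt 3: x := 3 - x  -- replace 0 occurrence(s) of x with (3 - x)
  => ( 8 + y ) == 6
stmt 2: y := z - 2  -- replace 1 occurrence(s) of y with (z - 2)
  => ( 8 + ( z - 2 ) ) == 6
stmt 1: z := 2 * 6  -- replace 1 occurrence(s) of z with (2 * 6)
  => ( 8 + ( ( 2 * 6 ) - 2 ) ) == 6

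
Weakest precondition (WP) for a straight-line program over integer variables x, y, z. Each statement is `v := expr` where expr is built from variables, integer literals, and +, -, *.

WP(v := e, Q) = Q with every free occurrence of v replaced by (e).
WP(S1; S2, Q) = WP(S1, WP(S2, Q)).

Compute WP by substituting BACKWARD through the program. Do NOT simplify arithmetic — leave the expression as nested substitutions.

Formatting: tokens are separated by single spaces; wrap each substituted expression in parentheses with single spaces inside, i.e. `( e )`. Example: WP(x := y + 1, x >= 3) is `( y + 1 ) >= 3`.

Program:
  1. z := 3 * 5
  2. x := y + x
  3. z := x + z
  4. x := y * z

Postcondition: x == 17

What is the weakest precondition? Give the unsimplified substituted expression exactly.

post: x == 17
stmt 4: x := y * z  -- replace 1 occurrence(s) of x with (y * z)
  => ( y * z ) == 17
stmt 3: z := x + z  -- replace 1 occurrence(s) of z with (x + z)
  => ( y * ( x + z ) ) == 17
stmt 2: x := y + x  -- replace 1 occurrence(s) of x with (y + x)
  => ( y * ( ( y + x ) + z ) ) == 17
stmt 1: z := 3 * 5  -- replace 1 occurrence(s) of z with (3 * 5)
  => ( y * ( ( y + x ) + ( 3 * 5 ) ) ) == 17

Answer: ( y * ( ( y + x ) + ( 3 * 5 ) ) ) == 17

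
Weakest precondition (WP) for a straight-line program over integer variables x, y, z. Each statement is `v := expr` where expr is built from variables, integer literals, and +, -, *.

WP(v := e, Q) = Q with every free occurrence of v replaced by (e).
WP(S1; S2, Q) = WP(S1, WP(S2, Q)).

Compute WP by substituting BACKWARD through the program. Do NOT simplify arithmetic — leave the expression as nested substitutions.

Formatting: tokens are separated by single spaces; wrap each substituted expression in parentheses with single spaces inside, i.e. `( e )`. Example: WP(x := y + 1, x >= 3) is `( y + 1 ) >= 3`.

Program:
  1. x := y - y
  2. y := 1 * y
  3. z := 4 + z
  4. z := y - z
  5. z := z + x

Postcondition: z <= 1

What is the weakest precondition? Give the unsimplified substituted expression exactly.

post: z <= 1
stmt 5: z := z + x  -- replace 1 occurrence(s) of z with (z + x)
  => ( z + x ) <= 1
stmt 4: z := y - z  -- replace 1 occurrence(s) of z with (y - z)
  => ( ( y - z ) + x ) <= 1
stmt 3: z := 4 + z  -- replace 1 occurrence(s) of z with (4 + z)
  => ( ( y - ( 4 + z ) ) + x ) <= 1
stmt 2: y := 1 * y  -- replace 1 occurrence(s) of y with (1 * y)
  => ( ( ( 1 * y ) - ( 4 + z ) ) + x ) <= 1
stmt 1: x := y - y  -- replace 1 occurrence(s) of x with (y - y)
  => ( ( ( 1 * y ) - ( 4 + z ) ) + ( y - y ) ) <= 1

Answer: ( ( ( 1 * y ) - ( 4 + z ) ) + ( y - y ) ) <= 1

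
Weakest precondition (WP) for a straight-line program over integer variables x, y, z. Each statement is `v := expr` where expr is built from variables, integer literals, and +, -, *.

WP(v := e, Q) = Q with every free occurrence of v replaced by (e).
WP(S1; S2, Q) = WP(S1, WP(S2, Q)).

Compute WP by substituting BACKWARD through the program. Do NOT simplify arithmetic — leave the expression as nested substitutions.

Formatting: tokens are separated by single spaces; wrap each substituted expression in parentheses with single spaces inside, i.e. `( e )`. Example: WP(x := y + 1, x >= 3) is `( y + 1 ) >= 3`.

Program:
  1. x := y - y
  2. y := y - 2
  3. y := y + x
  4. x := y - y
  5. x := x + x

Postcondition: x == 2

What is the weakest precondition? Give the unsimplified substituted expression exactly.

post: x == 2
stmt 5: x := x + x  -- replace 1 occurrence(s) of x with (x + x)
  => ( x + x ) == 2
stmt 4: x := y - y  -- replace 2 occurrence(s) of x with (y - y)
  => ( ( y - y ) + ( y - y ) ) == 2
stmt 3: y := y + x  -- replace 4 occurrence(s) of y with (y + x)
  => ( ( ( y + x ) - ( y + x ) ) + ( ( y + x ) - ( y + x ) ) ) == 2
stmt 2: y := y - 2  -- replace 4 occurrence(s) of y with (y - 2)
  => ( ( ( ( y - 2 ) + x ) - ( ( y - 2 ) + x ) ) + ( ( ( y - 2 ) + x ) - ( ( y - 2 ) + x ) ) ) == 2
stmt 1: x := y - y  -- replace 4 occurrence(s) of x with (y - y)
  => ( ( ( ( y - 2 ) + ( y - y ) ) - ( ( y - 2 ) + ( y - y ) ) ) + ( ( ( y - 2 ) + ( y - y ) ) - ( ( y - 2 ) + ( y - y ) ) ) ) == 2

Answer: ( ( ( ( y - 2 ) + ( y - y ) ) - ( ( y - 2 ) + ( y - y ) ) ) + ( ( ( y - 2 ) + ( y - y ) ) - ( ( y - 2 ) + ( y - y ) ) ) ) == 2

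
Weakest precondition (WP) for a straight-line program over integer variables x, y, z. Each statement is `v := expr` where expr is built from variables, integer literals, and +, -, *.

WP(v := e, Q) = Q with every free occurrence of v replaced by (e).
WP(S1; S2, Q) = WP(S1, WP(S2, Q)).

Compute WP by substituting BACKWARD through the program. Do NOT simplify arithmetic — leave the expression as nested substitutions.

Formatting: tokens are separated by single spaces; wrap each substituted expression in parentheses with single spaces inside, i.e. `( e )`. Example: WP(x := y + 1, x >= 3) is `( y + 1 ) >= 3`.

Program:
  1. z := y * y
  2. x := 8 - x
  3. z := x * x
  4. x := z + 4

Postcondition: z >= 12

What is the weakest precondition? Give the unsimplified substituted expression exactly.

post: z >= 12
stmt 4: x := z + 4  -- replace 0 occurrence(s) of x with (z + 4)
  => z >= 12
stmt 3: z := x * x  -- replace 1 occurrence(s) of z with (x * x)
  => ( x * x ) >= 12
stmt 2: x := 8 - x  -- replace 2 occurrence(s) of x with (8 - x)
  => ( ( 8 - x ) * ( 8 - x ) ) >= 12
stmt 1: z := y * y  -- replace 0 occurrence(s) of z with (y * y)
  => ( ( 8 - x ) * ( 8 - x ) ) >= 12

Answer: ( ( 8 - x ) * ( 8 - x ) ) >= 12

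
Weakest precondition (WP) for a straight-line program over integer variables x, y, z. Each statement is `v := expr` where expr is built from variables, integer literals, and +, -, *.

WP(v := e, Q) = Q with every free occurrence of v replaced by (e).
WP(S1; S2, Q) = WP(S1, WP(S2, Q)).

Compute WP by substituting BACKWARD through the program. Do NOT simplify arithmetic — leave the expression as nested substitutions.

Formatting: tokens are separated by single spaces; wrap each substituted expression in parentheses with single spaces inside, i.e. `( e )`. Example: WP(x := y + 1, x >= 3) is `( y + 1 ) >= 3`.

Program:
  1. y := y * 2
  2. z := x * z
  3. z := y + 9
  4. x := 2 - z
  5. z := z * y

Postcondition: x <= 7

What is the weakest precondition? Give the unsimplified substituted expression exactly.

Answer: ( 2 - ( ( y * 2 ) + 9 ) ) <= 7

Derivation:
post: x <= 7
stmt 5: z := z * y  -- replace 0 occurrence(s) of z with (z * y)
  => x <= 7
stmt 4: x := 2 - z  -- replace 1 occurrence(s) of x with (2 - z)
  => ( 2 - z ) <= 7
stmt 3: z := y + 9  -- replace 1 occurrence(s) of z with (y + 9)
  => ( 2 - ( y + 9 ) ) <= 7
stmt 2: z := x * z  -- replace 0 occurrence(s) of z with (x * z)
  => ( 2 - ( y + 9 ) ) <= 7
stmt 1: y := y * 2  -- replace 1 occurrence(s) of y with (y * 2)
  => ( 2 - ( ( y * 2 ) + 9 ) ) <= 7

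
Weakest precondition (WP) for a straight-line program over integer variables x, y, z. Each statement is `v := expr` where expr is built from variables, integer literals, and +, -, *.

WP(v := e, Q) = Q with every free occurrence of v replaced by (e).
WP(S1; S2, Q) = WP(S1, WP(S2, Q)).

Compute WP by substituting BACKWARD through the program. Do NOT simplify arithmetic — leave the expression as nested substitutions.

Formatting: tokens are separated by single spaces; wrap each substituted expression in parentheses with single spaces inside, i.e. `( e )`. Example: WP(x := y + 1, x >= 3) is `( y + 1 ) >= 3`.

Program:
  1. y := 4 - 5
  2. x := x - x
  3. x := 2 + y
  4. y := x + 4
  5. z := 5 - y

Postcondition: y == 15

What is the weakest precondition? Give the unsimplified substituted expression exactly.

post: y == 15
stmt 5: z := 5 - y  -- replace 0 occurrence(s) of z with (5 - y)
  => y == 15
stmt 4: y := x + 4  -- replace 1 occurrence(s) of y with (x + 4)
  => ( x + 4 ) == 15
stmt 3: x := 2 + y  -- replace 1 occurrence(s) of x with (2 + y)
  => ( ( 2 + y ) + 4 ) == 15
stmt 2: x := x - x  -- replace 0 occurrence(s) of x with (x - x)
  => ( ( 2 + y ) + 4 ) == 15
stmt 1: y := 4 - 5  -- replace 1 occurrence(s) of y with (4 - 5)
  => ( ( 2 + ( 4 - 5 ) ) + 4 ) == 15

Answer: ( ( 2 + ( 4 - 5 ) ) + 4 ) == 15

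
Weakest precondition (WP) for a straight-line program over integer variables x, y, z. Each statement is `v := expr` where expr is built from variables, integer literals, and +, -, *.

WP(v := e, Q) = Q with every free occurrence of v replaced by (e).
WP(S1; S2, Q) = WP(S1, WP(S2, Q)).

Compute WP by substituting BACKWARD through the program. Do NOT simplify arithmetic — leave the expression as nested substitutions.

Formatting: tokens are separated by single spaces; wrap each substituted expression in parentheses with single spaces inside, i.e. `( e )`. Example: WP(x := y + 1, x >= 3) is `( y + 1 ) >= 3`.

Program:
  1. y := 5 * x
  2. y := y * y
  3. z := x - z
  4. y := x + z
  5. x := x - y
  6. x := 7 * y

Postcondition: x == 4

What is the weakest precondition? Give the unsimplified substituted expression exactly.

Answer: ( 7 * ( x + ( x - z ) ) ) == 4

Derivation:
post: x == 4
stmt 6: x := 7 * y  -- replace 1 occurrence(s) of x with (7 * y)
  => ( 7 * y ) == 4
stmt 5: x := x - y  -- replace 0 occurrence(s) of x with (x - y)
  => ( 7 * y ) == 4
stmt 4: y := x + z  -- replace 1 occurrence(s) of y with (x + z)
  => ( 7 * ( x + z ) ) == 4
stmt 3: z := x - z  -- replace 1 occurrence(s) of z with (x - z)
  => ( 7 * ( x + ( x - z ) ) ) == 4
stmt 2: y := y * y  -- replace 0 occurrence(s) of y with (y * y)
  => ( 7 * ( x + ( x - z ) ) ) == 4
stmt 1: y := 5 * x  -- replace 0 occurrence(s) of y with (5 * x)
  => ( 7 * ( x + ( x - z ) ) ) == 4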